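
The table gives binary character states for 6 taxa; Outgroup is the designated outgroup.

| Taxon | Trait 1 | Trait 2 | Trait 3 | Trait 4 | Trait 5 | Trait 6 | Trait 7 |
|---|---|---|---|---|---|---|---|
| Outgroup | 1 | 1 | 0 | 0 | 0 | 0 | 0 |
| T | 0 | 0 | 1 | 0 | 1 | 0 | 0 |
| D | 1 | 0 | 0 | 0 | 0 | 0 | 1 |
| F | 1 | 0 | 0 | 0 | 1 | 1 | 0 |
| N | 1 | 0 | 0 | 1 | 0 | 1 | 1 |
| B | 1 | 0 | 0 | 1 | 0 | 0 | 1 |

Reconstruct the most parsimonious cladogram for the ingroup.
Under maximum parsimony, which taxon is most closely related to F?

Character polarity is set by the outgroup: the derived state is whichever differs from the outgroup's state, so for Trait 1, Trait 2 the derived state is '0', and for the remaining characters it is '1'.
Trait 1: derived state '0' in T only — an autapomorphy, so it tells us nothing about relationships among taxa.
All ingroup taxa share the derived state '0' for Trait 2; it defines the ingroup but does not resolve relationships within it.
Trait 3: derived state '1' in T only — an autapomorphy, so it tells us nothing about relationships among taxa.
Trait 4 (derived state '1') is shared by B and N — a synapomorphy uniting that clade.
Trait 5 (derived state '1') is shared by F and T — a synapomorphy uniting that clade.
Trait 6 (state '1') occurs in F and N but conflicts with the nesting implied by the other characters — most parsimoniously interpreted as homoplasy.
Only B, D, and N show the derived state '1' for Trait 7, supporting them as a clade.
Most parsimonious ingroup topology: ((T,F),(D,(N,B))).
F and T form a cherry on this tree, so they are sister taxa.

T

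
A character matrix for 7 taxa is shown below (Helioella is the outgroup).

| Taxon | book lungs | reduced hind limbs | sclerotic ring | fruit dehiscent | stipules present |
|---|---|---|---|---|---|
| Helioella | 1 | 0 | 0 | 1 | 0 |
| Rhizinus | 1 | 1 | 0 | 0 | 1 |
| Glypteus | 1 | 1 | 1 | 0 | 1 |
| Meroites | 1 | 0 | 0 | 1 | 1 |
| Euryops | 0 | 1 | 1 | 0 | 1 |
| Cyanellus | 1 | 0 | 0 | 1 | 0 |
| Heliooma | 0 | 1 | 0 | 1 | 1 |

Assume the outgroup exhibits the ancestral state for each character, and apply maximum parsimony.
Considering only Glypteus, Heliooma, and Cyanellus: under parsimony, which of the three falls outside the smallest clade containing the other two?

Character polarity is set by the outgroup: the derived state is whichever differs from the outgroup's state, so for book lungs, fruit dehiscent the derived state is '0', and for the remaining characters it is '1'.
book lungs groups Euryops and Heliooma, which is incompatible with the clades supported by the remaining characters; treating it as convergent (homoplasy) costs fewer steps than any alternative tree.
Only Euryops, Glypteus, Heliooma, and Rhizinus show the derived state '1' for reduced hind limbs, supporting them as a clade.
sclerotic ring (derived state '1') is shared by Euryops and Glypteus — a synapomorphy uniting that clade.
fruit dehiscent: derived state '0' in Euryops, Glypteus, and Rhizinus only — synapomorphy for {Euryops, Glypteus, Rhizinus}.
stipules present (derived state '1') is shared by Euryops, Glypteus, Heliooma, Meroites, and Rhizinus — a synapomorphy uniting that clade.
Most parsimonious ingroup topology: ((((Rhizinus,(Glypteus,Euryops)),Heliooma),Meroites),Cyanellus).
Heliooma and Glypteus share a more recent common ancestor with each other than either does with Cyanellus, so Cyanellus is the least closely related of the three.

Cyanellus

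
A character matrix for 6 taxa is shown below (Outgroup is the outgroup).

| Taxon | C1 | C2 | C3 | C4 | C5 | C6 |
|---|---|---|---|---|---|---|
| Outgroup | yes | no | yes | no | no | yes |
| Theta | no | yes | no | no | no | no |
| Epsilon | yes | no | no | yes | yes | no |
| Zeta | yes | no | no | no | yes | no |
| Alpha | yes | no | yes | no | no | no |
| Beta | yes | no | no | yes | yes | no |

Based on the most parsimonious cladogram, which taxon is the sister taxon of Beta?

Epsilon

Character polarity is set by the outgroup: the derived state is whichever differs from the outgroup's state, so for C1, C3, C6 the derived state is 'no', and for the remaining characters it is 'yes'.
C1 (derived state 'no') is unique to Theta (autapomorphy; uninformative for grouping).
C2 (derived state 'yes') is unique to Theta (autapomorphy; uninformative for grouping).
C3 (derived state 'no') is shared by Beta, Epsilon, Theta, and Zeta — a synapomorphy uniting that clade.
C4: derived state 'yes' in Beta and Epsilon only — synapomorphy for {Beta, Epsilon}.
Only Beta, Epsilon, and Zeta show the derived state 'yes' for C5, supporting them as a clade.
All ingroup taxa share the derived state 'no' for C6; it defines the ingroup but does not resolve relationships within it.
Most parsimonious ingroup topology: ((Theta,((Epsilon,Beta),Zeta)),Alpha).
Beta and Epsilon form a cherry on this tree, so they are sister taxa.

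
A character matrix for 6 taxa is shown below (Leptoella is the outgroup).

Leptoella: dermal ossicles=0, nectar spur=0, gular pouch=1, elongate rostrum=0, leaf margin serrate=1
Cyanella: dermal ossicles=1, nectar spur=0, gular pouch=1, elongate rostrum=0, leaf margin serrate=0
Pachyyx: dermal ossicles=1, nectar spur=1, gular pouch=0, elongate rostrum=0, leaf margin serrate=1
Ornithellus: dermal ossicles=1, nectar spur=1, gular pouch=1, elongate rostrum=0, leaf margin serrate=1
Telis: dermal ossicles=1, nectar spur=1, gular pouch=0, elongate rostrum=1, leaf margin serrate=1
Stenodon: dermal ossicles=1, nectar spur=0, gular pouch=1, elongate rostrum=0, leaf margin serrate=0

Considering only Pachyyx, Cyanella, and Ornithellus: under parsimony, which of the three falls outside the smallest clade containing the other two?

Cyanella

Character polarity is set by the outgroup: the derived state is whichever differs from the outgroup's state, so for gular pouch, leaf margin serrate the derived state is '0', and for the remaining characters it is '1'.
dermal ossicles (derived state '1') is shared by all ingroup taxa — unites the whole ingroup.
nectar spur (derived state '1') is shared by Ornithellus, Pachyyx, and Telis — a synapomorphy uniting that clade.
Only Pachyyx and Telis show the derived state '0' for gular pouch, supporting them as a clade.
elongate rostrum: derived state '1' in Telis only — an autapomorphy, so it tells us nothing about relationships among taxa.
leaf margin serrate: derived state '0' in Cyanella and Stenodon only — synapomorphy for {Cyanella, Stenodon}.
Most parsimonious ingroup topology: ((Stenodon,Cyanella),((Pachyyx,Telis),Ornithellus)).
Pachyyx and Ornithellus share a more recent common ancestor with each other than either does with Cyanella, so Cyanella is the least closely related of the three.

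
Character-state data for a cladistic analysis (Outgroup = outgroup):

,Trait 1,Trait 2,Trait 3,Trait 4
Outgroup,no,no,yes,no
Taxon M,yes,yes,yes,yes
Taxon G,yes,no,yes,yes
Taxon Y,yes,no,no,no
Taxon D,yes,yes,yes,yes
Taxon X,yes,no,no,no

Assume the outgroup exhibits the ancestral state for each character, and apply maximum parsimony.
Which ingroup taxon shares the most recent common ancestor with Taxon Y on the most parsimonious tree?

Taxon X

Character polarity is set by the outgroup: the derived state is whichever differs from the outgroup's state, so for Trait 3 the derived state is 'no', and for the remaining characters it is 'yes'.
All ingroup taxa share the derived state 'yes' for Trait 1; it defines the ingroup but does not resolve relationships within it.
Trait 2: derived state 'yes' in Taxon D and Taxon M only — synapomorphy for {Taxon D, Taxon M}.
Only Taxon X and Taxon Y show the derived state 'no' for Trait 3, supporting them as a clade.
Only Taxon D, Taxon G, and Taxon M show the derived state 'yes' for Trait 4, supporting them as a clade.
Most parsimonious ingroup topology: (((Taxon M,Taxon D),Taxon G),(Taxon Y,Taxon X)).
Taxon Y and Taxon X form a cherry on this tree, so they are sister taxa.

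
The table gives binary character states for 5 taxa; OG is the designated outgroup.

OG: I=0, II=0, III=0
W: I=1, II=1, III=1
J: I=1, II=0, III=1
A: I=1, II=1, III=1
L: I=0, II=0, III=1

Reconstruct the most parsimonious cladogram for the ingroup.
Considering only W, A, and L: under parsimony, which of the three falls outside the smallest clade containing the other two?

The outgroup has state '0' for every character, so '1' is the derived state throughout.
I (derived state '1') is shared by A, J, and W — a synapomorphy uniting that clade.
II: derived state '1' in A and W only — synapomorphy for {A, W}.
All ingroup taxa share the derived state '1' for III; it defines the ingroup but does not resolve relationships within it.
Most parsimonious ingroup topology: (((W,A),J),L).
W and A share a more recent common ancestor with each other than either does with L, so L is the least closely related of the three.

L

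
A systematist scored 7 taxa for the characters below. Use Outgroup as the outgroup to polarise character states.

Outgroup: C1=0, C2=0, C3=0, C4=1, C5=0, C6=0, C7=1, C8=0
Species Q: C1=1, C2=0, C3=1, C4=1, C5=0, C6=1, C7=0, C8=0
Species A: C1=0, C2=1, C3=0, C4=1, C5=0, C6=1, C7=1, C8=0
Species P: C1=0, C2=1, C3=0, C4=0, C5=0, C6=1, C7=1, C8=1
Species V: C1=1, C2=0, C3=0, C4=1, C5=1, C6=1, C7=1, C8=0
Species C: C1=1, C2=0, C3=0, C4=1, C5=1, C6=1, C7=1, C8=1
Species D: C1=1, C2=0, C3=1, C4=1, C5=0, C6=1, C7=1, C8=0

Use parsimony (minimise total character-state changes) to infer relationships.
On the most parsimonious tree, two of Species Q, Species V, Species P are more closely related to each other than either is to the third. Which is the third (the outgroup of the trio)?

Character polarity is set by the outgroup: the derived state is whichever differs from the outgroup's state, so for C4, C7 the derived state is '0', and for the remaining characters it is '1'.
C1 (derived state '1') is shared by Species C, Species D, Species Q, and Species V — a synapomorphy uniting that clade.
C2 (derived state '1') is shared by Species A and Species P — a synapomorphy uniting that clade.
C3: derived state '1' in Species D and Species Q only — synapomorphy for {Species D, Species Q}.
C4: derived state '0' in Species P only — an autapomorphy, so it tells us nothing about relationships among taxa.
Only Species C and Species V show the derived state '1' for C5, supporting them as a clade.
All ingroup taxa share the derived state '1' for C6; it defines the ingroup but does not resolve relationships within it.
C7: derived state '0' in Species Q only — an autapomorphy, so it tells us nothing about relationships among taxa.
C8 (state '1') occurs in Species C and Species P but conflicts with the nesting implied by the other characters — most parsimoniously interpreted as homoplasy.
Most parsimonious ingroup topology: (((Species Q,Species D),(Species V,Species C)),(Species A,Species P)).
Species Q and Species V share a more recent common ancestor with each other than either does with Species P, so Species P is the least closely related of the three.

Species P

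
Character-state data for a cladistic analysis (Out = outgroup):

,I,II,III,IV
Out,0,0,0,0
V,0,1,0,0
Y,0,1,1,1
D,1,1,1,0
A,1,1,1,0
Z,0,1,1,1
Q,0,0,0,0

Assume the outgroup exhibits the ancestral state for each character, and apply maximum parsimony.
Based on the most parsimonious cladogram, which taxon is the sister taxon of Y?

Z

The outgroup has state '0' for every character, so '1' is the derived state throughout.
I (derived state '1') is shared by A and D — a synapomorphy uniting that clade.
II: derived state '1' in A, D, V, Y, and Z only — synapomorphy for {A, D, V, Y, Z}.
III (derived state '1') is shared by A, D, Y, and Z — a synapomorphy uniting that clade.
Only Y and Z show the derived state '1' for IV, supporting them as a clade.
Most parsimonious ingroup topology: ((V,((Y,Z),(D,A))),Q).
Y and Z form a cherry on this tree, so they are sister taxa.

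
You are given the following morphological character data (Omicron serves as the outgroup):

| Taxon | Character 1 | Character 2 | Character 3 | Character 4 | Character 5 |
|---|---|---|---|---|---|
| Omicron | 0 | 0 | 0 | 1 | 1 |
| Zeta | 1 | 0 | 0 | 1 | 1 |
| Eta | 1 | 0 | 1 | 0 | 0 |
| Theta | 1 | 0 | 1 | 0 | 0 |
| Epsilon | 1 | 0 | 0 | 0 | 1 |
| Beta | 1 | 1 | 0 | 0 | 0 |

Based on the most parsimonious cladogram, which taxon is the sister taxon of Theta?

Character polarity is set by the outgroup: the derived state is whichever differs from the outgroup's state, so for Character 4, Character 5 the derived state is '0', and for the remaining characters it is '1'.
Character 1 (derived state '1') is shared by all ingroup taxa — unites the whole ingroup.
Character 2: derived state '1' in Beta only — an autapomorphy, so it tells us nothing about relationships among taxa.
Character 3 (derived state '1') is shared by Eta and Theta — a synapomorphy uniting that clade.
Character 4 (derived state '0') is shared by Beta, Epsilon, Eta, and Theta — a synapomorphy uniting that clade.
Only Beta, Eta, and Theta show the derived state '0' for Character 5, supporting them as a clade.
Most parsimonious ingroup topology: (Zeta,(((Eta,Theta),Beta),Epsilon)).
Theta and Eta form a cherry on this tree, so they are sister taxa.

Eta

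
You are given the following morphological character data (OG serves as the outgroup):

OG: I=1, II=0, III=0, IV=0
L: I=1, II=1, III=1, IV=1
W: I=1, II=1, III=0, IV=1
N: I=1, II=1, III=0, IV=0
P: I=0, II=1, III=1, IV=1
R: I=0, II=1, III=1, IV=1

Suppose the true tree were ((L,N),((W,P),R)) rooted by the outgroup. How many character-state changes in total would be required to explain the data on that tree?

Map each character onto ((L,N),((W,P),R)) (rooted by OG) and count the minimum state changes it requires (Fitch parsimony):
I: 2; II: 1; III: 3; IV: 2.
Total tree length = 8.

8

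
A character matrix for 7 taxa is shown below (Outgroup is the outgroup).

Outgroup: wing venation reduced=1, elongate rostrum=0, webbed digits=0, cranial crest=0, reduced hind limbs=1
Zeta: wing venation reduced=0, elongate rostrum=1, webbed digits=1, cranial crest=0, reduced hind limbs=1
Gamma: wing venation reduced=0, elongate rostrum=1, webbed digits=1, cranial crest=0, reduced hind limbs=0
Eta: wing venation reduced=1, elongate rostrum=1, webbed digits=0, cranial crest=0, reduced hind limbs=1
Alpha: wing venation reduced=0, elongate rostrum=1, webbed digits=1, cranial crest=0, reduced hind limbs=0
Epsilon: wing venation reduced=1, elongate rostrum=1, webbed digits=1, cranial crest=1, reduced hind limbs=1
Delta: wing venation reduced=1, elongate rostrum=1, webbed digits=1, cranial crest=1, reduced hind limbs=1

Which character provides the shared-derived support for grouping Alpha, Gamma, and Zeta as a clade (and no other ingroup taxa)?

Character polarity is set by the outgroup: the derived state is whichever differs from the outgroup's state, so for wing venation reduced, reduced hind limbs the derived state is '0', and for the remaining characters it is '1'.
Only Alpha, Gamma, and Zeta show the derived state '0' for wing venation reduced, supporting them as a clade.
All ingroup taxa share the derived state '1' for elongate rostrum; it defines the ingroup but does not resolve relationships within it.
webbed digits: derived state '1' in Alpha, Delta, Epsilon, Gamma, and Zeta only — synapomorphy for {Alpha, Delta, Epsilon, Gamma, Zeta}.
cranial crest (derived state '1') is shared by Delta and Epsilon — a synapomorphy uniting that clade.
reduced hind limbs: derived state '0' in Alpha and Gamma only — synapomorphy for {Alpha, Gamma}.
Most parsimonious ingroup topology: (((Zeta,(Gamma,Alpha)),(Epsilon,Delta)),Eta).
The clade {Alpha, Gamma, Zeta} is supported by wing venation reduced: its derived state '0' occurs in exactly those taxa and in no other taxon (including the outgroup).

wing venation reduced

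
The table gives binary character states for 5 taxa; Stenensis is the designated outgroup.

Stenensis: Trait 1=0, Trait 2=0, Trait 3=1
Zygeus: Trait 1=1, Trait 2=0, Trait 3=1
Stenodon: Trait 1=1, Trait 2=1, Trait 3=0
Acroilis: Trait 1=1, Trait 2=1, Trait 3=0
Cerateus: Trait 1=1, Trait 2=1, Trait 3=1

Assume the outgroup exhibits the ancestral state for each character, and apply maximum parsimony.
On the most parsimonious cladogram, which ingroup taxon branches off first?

Zygeus

Character polarity is set by the outgroup: the derived state is whichever differs from the outgroup's state, so for Trait 3 the derived state is '0', and for the remaining characters it is '1'.
All ingroup taxa share the derived state '1' for Trait 1; it defines the ingroup but does not resolve relationships within it.
Only Acroilis, Cerateus, and Stenodon show the derived state '1' for Trait 2, supporting them as a clade.
Trait 3: derived state '0' in Acroilis and Stenodon only — synapomorphy for {Acroilis, Stenodon}.
Most parsimonious ingroup topology: (Zygeus,((Stenodon,Acroilis),Cerateus)).
Zygeus is sister to the clade containing all other ingroup taxa, so it is the earliest-diverging (most basal) ingroup lineage.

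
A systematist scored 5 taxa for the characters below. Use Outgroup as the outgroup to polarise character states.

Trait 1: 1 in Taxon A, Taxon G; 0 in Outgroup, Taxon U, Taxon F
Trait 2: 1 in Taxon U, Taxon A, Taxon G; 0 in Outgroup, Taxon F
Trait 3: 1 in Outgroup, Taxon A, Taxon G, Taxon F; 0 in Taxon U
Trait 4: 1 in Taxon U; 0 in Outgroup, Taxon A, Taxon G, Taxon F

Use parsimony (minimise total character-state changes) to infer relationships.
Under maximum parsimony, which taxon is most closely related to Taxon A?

Character polarity is set by the outgroup: the derived state is whichever differs from the outgroup's state, so for Trait 3 the derived state is '0', and for the remaining characters it is '1'.
Trait 1: derived state '1' in Taxon A and Taxon G only — synapomorphy for {Taxon A, Taxon G}.
Only Taxon A, Taxon G, and Taxon U show the derived state '1' for Trait 2, supporting them as a clade.
Trait 3: derived state '0' in Taxon U only — an autapomorphy, so it tells us nothing about relationships among taxa.
Trait 4: derived state '1' in Taxon U only — an autapomorphy, so it tells us nothing about relationships among taxa.
Most parsimonious ingroup topology: ((Taxon U,(Taxon A,Taxon G)),Taxon F).
Taxon A and Taxon G form a cherry on this tree, so they are sister taxa.

Taxon G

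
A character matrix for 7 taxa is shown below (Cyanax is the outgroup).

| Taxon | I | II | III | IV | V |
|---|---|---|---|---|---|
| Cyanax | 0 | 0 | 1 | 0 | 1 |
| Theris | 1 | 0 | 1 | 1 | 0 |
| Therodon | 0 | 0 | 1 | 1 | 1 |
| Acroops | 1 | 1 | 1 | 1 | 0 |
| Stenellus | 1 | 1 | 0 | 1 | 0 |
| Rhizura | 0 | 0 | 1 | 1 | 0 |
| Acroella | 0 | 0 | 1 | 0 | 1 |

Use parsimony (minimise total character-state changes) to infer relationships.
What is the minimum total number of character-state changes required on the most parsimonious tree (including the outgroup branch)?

Character polarity is set by the outgroup: the derived state is whichever differs from the outgroup's state, so for III, V the derived state is '0', and for the remaining characters it is '1'.
I (derived state '1') is shared by Acroops, Stenellus, and Theris — a synapomorphy uniting that clade.
II (derived state '1') is shared by Acroops and Stenellus — a synapomorphy uniting that clade.
III (derived state '0') is unique to Stenellus (autapomorphy; uninformative for grouping).
IV: derived state '1' in Acroops, Rhizura, Stenellus, Theris, and Therodon only — synapomorphy for {Acroops, Rhizura, Stenellus, Theris, Therodon}.
V: derived state '0' in Acroops, Rhizura, Stenellus, and Theris only — synapomorphy for {Acroops, Rhizura, Stenellus, Theris}.
Most parsimonious ingroup topology: ((((Theris,(Acroops,Stenellus)),Rhizura),Therodon),Acroella).
Changes per character on this tree: I: 1; II: 1; III: 1; IV: 1; V: 1.
Total = 5.

5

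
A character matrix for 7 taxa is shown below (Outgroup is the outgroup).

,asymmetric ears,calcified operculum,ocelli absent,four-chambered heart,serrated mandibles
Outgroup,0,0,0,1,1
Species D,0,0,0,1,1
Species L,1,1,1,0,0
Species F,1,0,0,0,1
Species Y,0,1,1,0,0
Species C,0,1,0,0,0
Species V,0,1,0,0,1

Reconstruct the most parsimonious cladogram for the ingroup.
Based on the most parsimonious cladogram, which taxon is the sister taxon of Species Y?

Character polarity is set by the outgroup: the derived state is whichever differs from the outgroup's state, so for four-chambered heart, serrated mandibles the derived state is '0', and for the remaining characters it is '1'.
asymmetric ears (state '1') occurs in Species F and Species L but conflicts with the nesting implied by the other characters — most parsimoniously interpreted as homoplasy.
calcified operculum (derived state '1') is shared by Species C, Species L, Species V, and Species Y — a synapomorphy uniting that clade.
Only Species L and Species Y show the derived state '1' for ocelli absent, supporting them as a clade.
four-chambered heart: derived state '0' in Species C, Species F, Species L, Species V, and Species Y only — synapomorphy for {Species C, Species F, Species L, Species V, Species Y}.
serrated mandibles (derived state '0') is shared by Species C, Species L, and Species Y — a synapomorphy uniting that clade.
Most parsimonious ingroup topology: (Species D,((((Species L,Species Y),Species C),Species V),Species F)).
Species Y and Species L form a cherry on this tree, so they are sister taxa.

Species L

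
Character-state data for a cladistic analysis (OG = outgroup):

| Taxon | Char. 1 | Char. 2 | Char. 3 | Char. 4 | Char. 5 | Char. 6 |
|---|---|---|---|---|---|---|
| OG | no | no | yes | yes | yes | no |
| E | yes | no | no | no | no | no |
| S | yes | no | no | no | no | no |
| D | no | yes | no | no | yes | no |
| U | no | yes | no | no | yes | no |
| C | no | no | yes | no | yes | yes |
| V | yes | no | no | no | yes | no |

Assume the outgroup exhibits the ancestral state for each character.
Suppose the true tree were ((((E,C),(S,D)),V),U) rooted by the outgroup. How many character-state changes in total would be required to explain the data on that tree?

11

Map each character onto ((((E,C),(S,D)),V),U) (rooted by OG) and count the minimum state changes it requires (Fitch parsimony):
Char. 1: 3; Char. 2: 2; Char. 3: 2; Char. 4: 1; Char. 5: 2; Char. 6: 1.
Total tree length = 11.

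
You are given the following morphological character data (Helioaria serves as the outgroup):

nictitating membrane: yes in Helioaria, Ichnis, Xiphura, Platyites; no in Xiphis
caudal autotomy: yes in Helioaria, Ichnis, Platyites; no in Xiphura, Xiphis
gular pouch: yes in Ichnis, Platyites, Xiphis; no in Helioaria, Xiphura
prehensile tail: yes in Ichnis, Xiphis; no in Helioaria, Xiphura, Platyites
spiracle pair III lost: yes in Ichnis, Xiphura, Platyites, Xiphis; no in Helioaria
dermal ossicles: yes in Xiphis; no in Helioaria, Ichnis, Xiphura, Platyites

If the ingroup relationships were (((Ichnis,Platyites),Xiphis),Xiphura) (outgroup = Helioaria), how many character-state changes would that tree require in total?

8

Map each character onto (((Ichnis,Platyites),Xiphis),Xiphura) (rooted by Helioaria) and count the minimum state changes it requires (Fitch parsimony):
nictitating membrane: 1; caudal autotomy: 2; gular pouch: 1; prehensile tail: 2; spiracle pair III lost: 1; dermal ossicles: 1.
Total tree length = 8.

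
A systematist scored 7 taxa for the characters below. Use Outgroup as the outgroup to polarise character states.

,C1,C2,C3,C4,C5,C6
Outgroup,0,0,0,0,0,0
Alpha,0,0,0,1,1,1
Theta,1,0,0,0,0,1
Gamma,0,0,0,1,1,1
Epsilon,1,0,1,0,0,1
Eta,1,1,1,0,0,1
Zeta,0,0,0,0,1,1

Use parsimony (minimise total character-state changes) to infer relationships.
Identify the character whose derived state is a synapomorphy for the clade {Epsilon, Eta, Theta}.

The outgroup has state '0' for every character, so '1' is the derived state throughout.
Only Epsilon, Eta, and Theta show the derived state '1' for C1, supporting them as a clade.
C2 (derived state '1') is unique to Eta (autapomorphy; uninformative for grouping).
C3 (derived state '1') is shared by Epsilon and Eta — a synapomorphy uniting that clade.
C4 (derived state '1') is shared by Alpha and Gamma — a synapomorphy uniting that clade.
C5 (derived state '1') is shared by Alpha, Gamma, and Zeta — a synapomorphy uniting that clade.
All ingroup taxa share the derived state '1' for C6; it defines the ingroup but does not resolve relationships within it.
Most parsimonious ingroup topology: (((Alpha,Gamma),Zeta),(Theta,(Epsilon,Eta))).
The clade {Epsilon, Eta, Theta} is supported by C1: its derived state '1' occurs in exactly those taxa and in no other taxon (including the outgroup).

C1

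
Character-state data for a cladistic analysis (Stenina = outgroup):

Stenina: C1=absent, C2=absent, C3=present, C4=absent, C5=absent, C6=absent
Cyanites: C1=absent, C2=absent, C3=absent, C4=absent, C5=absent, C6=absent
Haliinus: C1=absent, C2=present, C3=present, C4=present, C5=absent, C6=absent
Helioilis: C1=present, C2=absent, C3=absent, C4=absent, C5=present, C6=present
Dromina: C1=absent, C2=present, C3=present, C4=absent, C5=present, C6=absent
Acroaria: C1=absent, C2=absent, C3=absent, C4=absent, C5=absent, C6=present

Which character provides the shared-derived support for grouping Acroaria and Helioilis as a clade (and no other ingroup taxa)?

C6

Character polarity is set by the outgroup: the derived state is whichever differs from the outgroup's state, so for C3 the derived state is 'absent', and for the remaining characters it is 'present'.
C1: derived state 'present' in Helioilis only — an autapomorphy, so it tells us nothing about relationships among taxa.
Only Dromina and Haliinus show the derived state 'present' for C2, supporting them as a clade.
C3 (derived state 'absent') is shared by Acroaria, Cyanites, and Helioilis — a synapomorphy uniting that clade.
C4: derived state 'present' in Haliinus only — an autapomorphy, so it tells us nothing about relationships among taxa.
C5 (state 'present') occurs in Dromina and Helioilis but conflicts with the nesting implied by the other characters — most parsimoniously interpreted as homoplasy.
C6: derived state 'present' in Acroaria and Helioilis only — synapomorphy for {Acroaria, Helioilis}.
Most parsimonious ingroup topology: ((Cyanites,(Helioilis,Acroaria)),(Haliinus,Dromina)).
The clade {Acroaria, Helioilis} is supported by C6: its derived state 'present' occurs in exactly those taxa and in no other taxon (including the outgroup).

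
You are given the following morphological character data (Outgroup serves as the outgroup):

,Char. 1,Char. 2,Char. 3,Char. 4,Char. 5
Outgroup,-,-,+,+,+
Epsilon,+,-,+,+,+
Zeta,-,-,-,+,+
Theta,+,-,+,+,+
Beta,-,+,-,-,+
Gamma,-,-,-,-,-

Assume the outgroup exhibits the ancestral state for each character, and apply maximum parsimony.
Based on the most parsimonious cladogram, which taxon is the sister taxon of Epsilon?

Theta

Character polarity is set by the outgroup: the derived state is whichever differs from the outgroup's state, so for Char. 3, Char. 4, Char. 5 the derived state is '-', and for the remaining characters it is '+'.
Char. 1 (derived state '+') is shared by Epsilon and Theta — a synapomorphy uniting that clade.
Char. 2 (derived state '+') is unique to Beta (autapomorphy; uninformative for grouping).
Char. 3: derived state '-' in Beta, Gamma, and Zeta only — synapomorphy for {Beta, Gamma, Zeta}.
Char. 4: derived state '-' in Beta and Gamma only — synapomorphy for {Beta, Gamma}.
Char. 5 (derived state '-') is unique to Gamma (autapomorphy; uninformative for grouping).
Most parsimonious ingroup topology: ((Epsilon,Theta),(Zeta,(Beta,Gamma))).
Epsilon and Theta form a cherry on this tree, so they are sister taxa.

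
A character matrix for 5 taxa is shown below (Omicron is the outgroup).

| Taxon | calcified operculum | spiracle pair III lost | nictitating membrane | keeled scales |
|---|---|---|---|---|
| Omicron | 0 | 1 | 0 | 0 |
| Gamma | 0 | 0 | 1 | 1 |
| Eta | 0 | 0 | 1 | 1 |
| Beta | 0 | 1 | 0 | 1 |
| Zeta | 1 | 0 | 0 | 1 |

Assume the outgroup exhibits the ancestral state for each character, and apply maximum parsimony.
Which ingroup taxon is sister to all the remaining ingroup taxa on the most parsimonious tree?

Beta

Character polarity is set by the outgroup: the derived state is whichever differs from the outgroup's state, so for spiracle pair III lost the derived state is '0', and for the remaining characters it is '1'.
calcified operculum (derived state '1') is unique to Zeta (autapomorphy; uninformative for grouping).
Only Eta, Gamma, and Zeta show the derived state '0' for spiracle pair III lost, supporting them as a clade.
Only Eta and Gamma show the derived state '1' for nictitating membrane, supporting them as a clade.
All ingroup taxa share the derived state '1' for keeled scales; it defines the ingroup but does not resolve relationships within it.
Most parsimonious ingroup topology: (((Gamma,Eta),Zeta),Beta).
Beta is sister to the clade containing all other ingroup taxa, so it is the earliest-diverging (most basal) ingroup lineage.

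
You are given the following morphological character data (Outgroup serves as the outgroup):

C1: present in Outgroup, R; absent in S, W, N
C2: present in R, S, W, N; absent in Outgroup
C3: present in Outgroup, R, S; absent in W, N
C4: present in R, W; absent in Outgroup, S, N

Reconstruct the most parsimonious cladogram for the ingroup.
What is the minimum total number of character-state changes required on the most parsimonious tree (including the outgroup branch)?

Character polarity is set by the outgroup: the derived state is whichever differs from the outgroup's state, so for C1, C3 the derived state is 'absent', and for the remaining characters it is 'present'.
Only N, S, and W show the derived state 'absent' for C1, supporting them as a clade.
All ingroup taxa share the derived state 'present' for C2; it defines the ingroup but does not resolve relationships within it.
C3 (derived state 'absent') is shared by N and W — a synapomorphy uniting that clade.
C4 (state 'present') occurs in R and W but conflicts with the nesting implied by the other characters — most parsimoniously interpreted as homoplasy.
Most parsimonious ingroup topology: (R,(S,(W,N))).
Changes per character on this tree: C1: 1; C2: 1; C3: 1; C4: 2.
Total = 5.

5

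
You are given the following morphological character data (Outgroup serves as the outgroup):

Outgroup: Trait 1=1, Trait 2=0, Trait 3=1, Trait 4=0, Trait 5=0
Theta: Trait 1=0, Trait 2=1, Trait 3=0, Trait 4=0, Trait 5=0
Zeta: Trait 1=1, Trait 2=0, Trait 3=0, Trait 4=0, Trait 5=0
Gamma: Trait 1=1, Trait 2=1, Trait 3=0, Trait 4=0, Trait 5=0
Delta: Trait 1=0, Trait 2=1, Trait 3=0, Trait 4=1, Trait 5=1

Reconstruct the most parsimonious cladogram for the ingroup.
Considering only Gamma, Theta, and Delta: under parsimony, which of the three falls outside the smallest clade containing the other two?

Character polarity is set by the outgroup: the derived state is whichever differs from the outgroup's state, so for Trait 1, Trait 3 the derived state is '0', and for the remaining characters it is '1'.
Only Delta and Theta show the derived state '0' for Trait 1, supporting them as a clade.
Trait 2 (derived state '1') is shared by Delta, Gamma, and Theta — a synapomorphy uniting that clade.
All ingroup taxa share the derived state '0' for Trait 3; it defines the ingroup but does not resolve relationships within it.
Trait 4: derived state '1' in Delta only — an autapomorphy, so it tells us nothing about relationships among taxa.
Trait 5 (derived state '1') is unique to Delta (autapomorphy; uninformative for grouping).
Most parsimonious ingroup topology: (((Theta,Delta),Gamma),Zeta).
Theta and Delta share a more recent common ancestor with each other than either does with Gamma, so Gamma is the least closely related of the three.

Gamma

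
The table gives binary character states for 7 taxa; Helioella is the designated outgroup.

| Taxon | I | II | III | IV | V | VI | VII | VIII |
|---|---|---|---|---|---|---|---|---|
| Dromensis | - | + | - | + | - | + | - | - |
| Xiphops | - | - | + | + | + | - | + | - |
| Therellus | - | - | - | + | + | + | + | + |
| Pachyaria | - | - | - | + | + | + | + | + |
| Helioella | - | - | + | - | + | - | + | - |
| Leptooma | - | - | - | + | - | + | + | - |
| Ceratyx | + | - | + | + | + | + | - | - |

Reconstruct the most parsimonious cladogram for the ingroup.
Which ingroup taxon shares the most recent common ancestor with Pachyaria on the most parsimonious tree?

Character polarity is set by the outgroup: the derived state is whichever differs from the outgroup's state, so for III, V, VII the derived state is '-', and for the remaining characters it is '+'.
I (derived state '+') is unique to Ceratyx (autapomorphy; uninformative for grouping).
II: derived state '+' in Dromensis only — an autapomorphy, so it tells us nothing about relationships among taxa.
III (derived state '-') is shared by Dromensis, Leptooma, Pachyaria, and Therellus — a synapomorphy uniting that clade.
IV (derived state '+') is shared by all ingroup taxa — unites the whole ingroup.
Only Dromensis and Leptooma show the derived state '-' for V, supporting them as a clade.
VI: derived state '+' in Ceratyx, Dromensis, Leptooma, Pachyaria, and Therellus only — synapomorphy for {Ceratyx, Dromensis, Leptooma, Pachyaria, Therellus}.
VII (state '-') occurs in Ceratyx and Dromensis but conflicts with the nesting implied by the other characters — most parsimoniously interpreted as homoplasy.
VIII (derived state '+') is shared by Pachyaria and Therellus — a synapomorphy uniting that clade.
Most parsimonious ingroup topology: ((((Dromensis,Leptooma),(Pachyaria,Therellus)),Ceratyx),Xiphops).
Pachyaria and Therellus form a cherry on this tree, so they are sister taxa.

Therellus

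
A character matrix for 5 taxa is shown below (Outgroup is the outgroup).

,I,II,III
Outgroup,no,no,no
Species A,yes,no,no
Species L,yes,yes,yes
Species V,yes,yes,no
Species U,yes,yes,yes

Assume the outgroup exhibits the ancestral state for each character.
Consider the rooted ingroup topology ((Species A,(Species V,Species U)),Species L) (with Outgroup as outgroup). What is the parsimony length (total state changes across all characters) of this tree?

5

Map each character onto ((Species A,(Species V,Species U)),Species L) (rooted by Outgroup) and count the minimum state changes it requires (Fitch parsimony):
I: 1; II: 2; III: 2.
Total tree length = 5.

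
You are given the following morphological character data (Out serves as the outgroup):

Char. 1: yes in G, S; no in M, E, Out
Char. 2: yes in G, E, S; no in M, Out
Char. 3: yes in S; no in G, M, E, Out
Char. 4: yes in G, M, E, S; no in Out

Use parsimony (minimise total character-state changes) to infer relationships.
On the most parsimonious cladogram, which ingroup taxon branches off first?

M

The outgroup has state 'no' for every character, so 'yes' is the derived state throughout.
Char. 1 (derived state 'yes') is shared by G and S — a synapomorphy uniting that clade.
Char. 2: derived state 'yes' in E, G, and S only — synapomorphy for {E, G, S}.
Char. 3: derived state 'yes' in S only — an autapomorphy, so it tells us nothing about relationships among taxa.
Char. 4 (derived state 'yes') is shared by all ingroup taxa — unites the whole ingroup.
Most parsimonious ingroup topology: ((E,(G,S)),M).
M is sister to the clade containing all other ingroup taxa, so it is the earliest-diverging (most basal) ingroup lineage.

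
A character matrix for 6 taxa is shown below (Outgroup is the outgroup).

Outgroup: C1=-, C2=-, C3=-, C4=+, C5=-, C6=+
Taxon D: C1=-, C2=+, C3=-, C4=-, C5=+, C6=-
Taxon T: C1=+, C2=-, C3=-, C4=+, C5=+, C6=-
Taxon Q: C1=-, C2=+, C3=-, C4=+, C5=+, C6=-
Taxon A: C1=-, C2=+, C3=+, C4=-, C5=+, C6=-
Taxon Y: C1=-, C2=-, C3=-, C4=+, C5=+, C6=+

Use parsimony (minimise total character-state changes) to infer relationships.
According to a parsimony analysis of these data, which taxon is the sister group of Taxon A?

Character polarity is set by the outgroup: the derived state is whichever differs from the outgroup's state, so for C4, C6 the derived state is '-', and for the remaining characters it is '+'.
C1: derived state '+' in Taxon T only — an autapomorphy, so it tells us nothing about relationships among taxa.
C2: derived state '+' in Taxon A, Taxon D, and Taxon Q only — synapomorphy for {Taxon A, Taxon D, Taxon Q}.
C3 (derived state '+') is unique to Taxon A (autapomorphy; uninformative for grouping).
C4: derived state '-' in Taxon A and Taxon D only — synapomorphy for {Taxon A, Taxon D}.
C5 (derived state '+') is shared by all ingroup taxa — unites the whole ingroup.
C6: derived state '-' in Taxon A, Taxon D, Taxon Q, and Taxon T only — synapomorphy for {Taxon A, Taxon D, Taxon Q, Taxon T}.
Most parsimonious ingroup topology: ((((Taxon D,Taxon A),Taxon Q),Taxon T),Taxon Y).
Taxon A and Taxon D form a cherry on this tree, so they are sister taxa.

Taxon D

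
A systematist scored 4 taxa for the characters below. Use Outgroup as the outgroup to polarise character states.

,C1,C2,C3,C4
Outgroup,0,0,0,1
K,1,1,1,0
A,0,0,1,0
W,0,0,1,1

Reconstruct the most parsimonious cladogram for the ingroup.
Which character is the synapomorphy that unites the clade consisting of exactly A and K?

C4

Character polarity is set by the outgroup: the derived state is whichever differs from the outgroup's state, so for C4 the derived state is '0', and for the remaining characters it is '1'.
C1 (derived state '1') is unique to K (autapomorphy; uninformative for grouping).
C2 (derived state '1') is unique to K (autapomorphy; uninformative for grouping).
C3 (derived state '1') is shared by all ingroup taxa — unites the whole ingroup.
Only A and K show the derived state '0' for C4, supporting them as a clade.
Most parsimonious ingroup topology: ((K,A),W).
The clade {A, K} is supported by C4: its derived state '0' occurs in exactly those taxa and in no other taxon (including the outgroup).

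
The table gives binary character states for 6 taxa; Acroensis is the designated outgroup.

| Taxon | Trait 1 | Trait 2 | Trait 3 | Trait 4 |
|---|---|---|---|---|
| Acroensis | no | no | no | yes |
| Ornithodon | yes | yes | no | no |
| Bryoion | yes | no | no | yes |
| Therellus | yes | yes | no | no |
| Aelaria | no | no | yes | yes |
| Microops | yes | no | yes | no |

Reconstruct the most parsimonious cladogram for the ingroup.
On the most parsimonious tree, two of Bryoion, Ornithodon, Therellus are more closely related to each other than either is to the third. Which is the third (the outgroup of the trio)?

Character polarity is set by the outgroup: the derived state is whichever differs from the outgroup's state, so for Trait 4 the derived state is 'no', and for the remaining characters it is 'yes'.
Only Bryoion, Microops, Ornithodon, and Therellus show the derived state 'yes' for Trait 1, supporting them as a clade.
Trait 2: derived state 'yes' in Ornithodon and Therellus only — synapomorphy for {Ornithodon, Therellus}.
Trait 3 groups Aelaria and Microops, which is incompatible with the clades supported by the remaining characters; treating it as convergent (homoplasy) costs fewer steps than any alternative tree.
Trait 4: derived state 'no' in Microops, Ornithodon, and Therellus only — synapomorphy for {Microops, Ornithodon, Therellus}.
Most parsimonious ingroup topology: ((((Ornithodon,Therellus),Microops),Bryoion),Aelaria).
Therellus and Ornithodon share a more recent common ancestor with each other than either does with Bryoion, so Bryoion is the least closely related of the three.

Bryoion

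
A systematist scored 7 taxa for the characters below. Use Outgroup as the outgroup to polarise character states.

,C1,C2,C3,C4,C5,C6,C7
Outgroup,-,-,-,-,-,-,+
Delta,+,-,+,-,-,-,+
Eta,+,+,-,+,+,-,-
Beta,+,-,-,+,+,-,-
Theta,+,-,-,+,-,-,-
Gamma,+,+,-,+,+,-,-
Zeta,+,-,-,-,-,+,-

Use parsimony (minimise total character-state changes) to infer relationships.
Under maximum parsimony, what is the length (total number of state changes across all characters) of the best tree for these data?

7

Character polarity is set by the outgroup: the derived state is whichever differs from the outgroup's state, so for C7 the derived state is '-', and for the remaining characters it is '+'.
C1 (derived state '+') is shared by all ingroup taxa — unites the whole ingroup.
C2 (derived state '+') is shared by Eta and Gamma — a synapomorphy uniting that clade.
C3: derived state '+' in Delta only — an autapomorphy, so it tells us nothing about relationships among taxa.
C4: derived state '+' in Beta, Eta, Gamma, and Theta only — synapomorphy for {Beta, Eta, Gamma, Theta}.
C5 (derived state '+') is shared by Beta, Eta, and Gamma — a synapomorphy uniting that clade.
C6: derived state '+' in Zeta only — an autapomorphy, so it tells us nothing about relationships among taxa.
C7: derived state '-' in Beta, Eta, Gamma, Theta, and Zeta only — synapomorphy for {Beta, Eta, Gamma, Theta, Zeta}.
Most parsimonious ingroup topology: (Delta,((((Eta,Gamma),Beta),Theta),Zeta)).
Changes per character on this tree: C1: 1; C2: 1; C3: 1; C4: 1; C5: 1; C6: 1; C7: 1.
Total = 7.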